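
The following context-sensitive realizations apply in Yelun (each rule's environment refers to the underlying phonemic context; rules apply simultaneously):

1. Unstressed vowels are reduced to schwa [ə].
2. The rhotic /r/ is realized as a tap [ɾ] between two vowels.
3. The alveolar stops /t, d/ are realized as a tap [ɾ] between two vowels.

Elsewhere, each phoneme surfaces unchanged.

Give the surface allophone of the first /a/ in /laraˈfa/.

/a/ meets the environment for rule 1 (in an unstressed syllable) → [ə].

[ə]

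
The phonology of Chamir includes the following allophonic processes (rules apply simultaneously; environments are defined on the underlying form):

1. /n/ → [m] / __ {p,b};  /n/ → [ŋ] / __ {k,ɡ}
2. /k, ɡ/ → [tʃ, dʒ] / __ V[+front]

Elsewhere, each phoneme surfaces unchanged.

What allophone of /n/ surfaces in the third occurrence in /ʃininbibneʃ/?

/n/ (between /b/ and /e/) fails the environment for rule 1, so it stays [n].

[n]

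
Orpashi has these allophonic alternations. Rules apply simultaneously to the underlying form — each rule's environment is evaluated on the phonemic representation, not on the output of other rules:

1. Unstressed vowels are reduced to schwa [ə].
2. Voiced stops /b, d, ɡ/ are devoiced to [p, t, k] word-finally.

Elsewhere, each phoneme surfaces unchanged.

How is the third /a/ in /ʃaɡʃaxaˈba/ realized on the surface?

/a/ (between /x/ and /b/) occurs in an unstressed syllable → [ə] by rule 1.

[ə]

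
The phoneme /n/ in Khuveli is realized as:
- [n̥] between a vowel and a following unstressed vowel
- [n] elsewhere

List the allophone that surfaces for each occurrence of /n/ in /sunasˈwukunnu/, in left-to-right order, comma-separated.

[n̥], [n], [n]

Occurrence 1 (position 3): between a vowel and a following unstressed vowel → [n̥].
Occurrence 2 (position 10): no conditioning environment matches → elsewhere allophone [n].
Occurrence 3 (position 11): no conditioning environment matches → elsewhere allophone [n].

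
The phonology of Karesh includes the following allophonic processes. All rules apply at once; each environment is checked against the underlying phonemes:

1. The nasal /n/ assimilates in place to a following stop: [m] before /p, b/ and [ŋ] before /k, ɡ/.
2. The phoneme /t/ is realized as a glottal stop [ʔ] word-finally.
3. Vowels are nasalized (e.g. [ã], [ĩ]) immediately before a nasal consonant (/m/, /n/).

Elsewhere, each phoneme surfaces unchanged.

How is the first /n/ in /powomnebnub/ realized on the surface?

/n/ (between /m/ and /e/): rule 1 targets it, but not before a labial or velar stop → unchanged [n].

[n]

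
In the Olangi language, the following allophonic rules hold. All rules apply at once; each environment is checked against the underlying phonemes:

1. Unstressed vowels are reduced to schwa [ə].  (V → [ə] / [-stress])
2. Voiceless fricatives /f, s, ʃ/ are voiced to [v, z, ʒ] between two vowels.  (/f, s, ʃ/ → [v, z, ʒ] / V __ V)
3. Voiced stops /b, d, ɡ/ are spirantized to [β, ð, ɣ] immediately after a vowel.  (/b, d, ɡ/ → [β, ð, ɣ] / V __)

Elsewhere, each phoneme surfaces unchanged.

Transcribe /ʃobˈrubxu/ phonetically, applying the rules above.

/ʃ/ — word-initial; rule 2 does not apply here → [ʃ].
/o/ (between /ʃ/ and /b/) occurs in an unstressed syllable → [ə] by rule 1.
Rule 3 applies to /b/ (between /o/ and /r/: immediately after a vowel) → [β].
/r/ (between /b/ and /u/): no rule targets it → [r].
/u/ (between /r/ and /b/) fails the environment for rule 1, so it stays [u].
/b/ meets the environment for rule 3 (immediately after a vowel) → [β].
/x/ (between /b/ and /u/): no rule targets it → [x].
/u/ — word-final, in an unstressed syllable — surfaces as [ə] (rule 1).

[ʃəβˈruβxə]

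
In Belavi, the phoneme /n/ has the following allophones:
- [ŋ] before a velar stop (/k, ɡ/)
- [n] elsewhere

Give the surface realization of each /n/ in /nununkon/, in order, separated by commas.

[n], [n], [ŋ], [n]

Occurrence 1 (position 1): no conditioning environment matches → elsewhere allophone [n].
Occurrence 2 (position 3): no conditioning environment matches → elsewhere allophone [n].
Occurrence 3 (position 5): before a velar stop → [ŋ].
Occurrence 4 (position 8): no conditioning environment matches → elsewhere allophone [n].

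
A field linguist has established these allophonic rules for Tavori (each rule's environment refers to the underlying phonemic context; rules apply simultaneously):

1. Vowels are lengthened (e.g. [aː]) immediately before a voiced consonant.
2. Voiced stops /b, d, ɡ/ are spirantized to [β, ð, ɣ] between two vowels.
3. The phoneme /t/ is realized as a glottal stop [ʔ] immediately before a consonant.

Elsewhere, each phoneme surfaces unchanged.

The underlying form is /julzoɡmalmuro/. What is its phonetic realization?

[juːlzoːɡmaːlmuːro]

/u/ (between /j/ and /l/) occurs before a voiced consonant → [uː] by rule 1.
/o/ meets the environment for rule 1 (before a voiced consonant) → [oː].
/ɡ/ — between /o/ and /m/; rule 2 does not apply here → [ɡ].
/a/ — between /m/ and /l/, before a voiced consonant — surfaces as [aː] (rule 1).
/u/ meets the environment for rule 1 (before a voiced consonant) → [uː].
/o/ — word-final; rule 1 does not apply here → [o].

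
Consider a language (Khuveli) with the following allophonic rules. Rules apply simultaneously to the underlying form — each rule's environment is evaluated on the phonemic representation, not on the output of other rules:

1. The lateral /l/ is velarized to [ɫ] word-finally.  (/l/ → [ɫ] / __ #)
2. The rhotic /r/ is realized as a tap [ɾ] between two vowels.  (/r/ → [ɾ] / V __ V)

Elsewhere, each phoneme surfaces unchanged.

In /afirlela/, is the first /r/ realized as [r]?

Yes

/r/ (between /i/ and /l/) is in the target of rule 2 but the environment (between two vowels) is not met → [r].
The actual realization is [r], which matches [r].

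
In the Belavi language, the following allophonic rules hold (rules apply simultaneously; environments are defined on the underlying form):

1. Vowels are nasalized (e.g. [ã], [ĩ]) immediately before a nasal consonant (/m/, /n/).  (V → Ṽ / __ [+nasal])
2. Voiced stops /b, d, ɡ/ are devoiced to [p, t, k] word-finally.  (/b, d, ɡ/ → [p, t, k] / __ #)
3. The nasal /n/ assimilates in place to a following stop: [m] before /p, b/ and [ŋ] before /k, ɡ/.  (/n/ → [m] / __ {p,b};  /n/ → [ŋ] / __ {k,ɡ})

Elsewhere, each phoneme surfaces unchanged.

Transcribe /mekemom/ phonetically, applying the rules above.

[mekẽmõm]

/m/ stays [m].
/e/ (between /m/ and /k/): rule 1 targets it, but not before a nasal consonant → unchanged [e].
/k/ — not in any rule's target class → [k].
/e/ (between /k/ and /m/): before a nasal consonant, so rule 1 applies → [ẽ].
/m/ (between /e/ and /o/): no rule targets it → [m].
/o/ (between /m/ and /m/): before a nasal consonant, so rule 1 applies → [õ].
/m/ (word-final): no rule targets it → [m].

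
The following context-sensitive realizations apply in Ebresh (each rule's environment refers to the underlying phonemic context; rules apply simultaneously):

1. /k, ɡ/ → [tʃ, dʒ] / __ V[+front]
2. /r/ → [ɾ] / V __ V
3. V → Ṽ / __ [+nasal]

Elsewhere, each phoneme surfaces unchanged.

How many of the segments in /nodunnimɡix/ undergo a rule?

Segments that undergo a rule: /u/ → [ũ] (rule 3); /i/ → [ĩ] (rule 3); /ɡ/ → [dʒ] (rule 1).
All other segments surface unchanged.

3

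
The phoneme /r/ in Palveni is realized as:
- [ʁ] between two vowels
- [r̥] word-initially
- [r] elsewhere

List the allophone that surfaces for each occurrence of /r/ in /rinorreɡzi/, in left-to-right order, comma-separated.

Occurrence 1 (position 1): word-initially → [r̥].
Occurrence 2 (position 5): no conditioning environment matches → elsewhere allophone [r].
Occurrence 3 (position 6): no conditioning environment matches → elsewhere allophone [r].

[r̥], [r], [r]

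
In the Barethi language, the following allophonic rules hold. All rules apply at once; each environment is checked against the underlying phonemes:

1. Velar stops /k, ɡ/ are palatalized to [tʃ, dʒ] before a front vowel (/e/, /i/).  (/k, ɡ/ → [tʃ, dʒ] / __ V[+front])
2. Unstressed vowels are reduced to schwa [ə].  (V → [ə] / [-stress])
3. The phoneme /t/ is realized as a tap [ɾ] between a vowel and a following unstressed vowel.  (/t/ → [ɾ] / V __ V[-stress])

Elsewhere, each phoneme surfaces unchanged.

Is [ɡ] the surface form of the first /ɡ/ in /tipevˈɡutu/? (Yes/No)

Yes

/ɡ/ — between /v/ and /u/; rule 1 does not apply here → [ɡ].
The actual realization is [ɡ], which matches [ɡ].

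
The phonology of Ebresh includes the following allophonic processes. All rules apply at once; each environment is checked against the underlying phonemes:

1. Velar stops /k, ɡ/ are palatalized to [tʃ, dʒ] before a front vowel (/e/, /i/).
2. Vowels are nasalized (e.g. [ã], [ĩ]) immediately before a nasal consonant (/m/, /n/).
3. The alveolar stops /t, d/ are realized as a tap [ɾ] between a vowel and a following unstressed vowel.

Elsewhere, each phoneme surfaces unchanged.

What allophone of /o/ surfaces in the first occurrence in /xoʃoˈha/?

[o]

/o/ (between /x/ and /ʃ/): rule 2 targets it, but not before a nasal consonant → unchanged [o].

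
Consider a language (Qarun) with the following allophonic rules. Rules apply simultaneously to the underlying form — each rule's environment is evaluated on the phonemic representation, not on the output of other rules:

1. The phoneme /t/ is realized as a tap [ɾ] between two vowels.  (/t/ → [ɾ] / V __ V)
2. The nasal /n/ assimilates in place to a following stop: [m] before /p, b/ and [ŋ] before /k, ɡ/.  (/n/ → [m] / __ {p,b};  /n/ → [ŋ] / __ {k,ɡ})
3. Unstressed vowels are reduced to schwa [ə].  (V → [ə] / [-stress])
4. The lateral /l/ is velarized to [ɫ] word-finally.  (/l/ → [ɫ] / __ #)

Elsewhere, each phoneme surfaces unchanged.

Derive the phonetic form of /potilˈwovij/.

/p/ (word-initial): no rule targets it → [p].
Rule 3 applies to /o/ (between /p/ and /t/: in an unstressed syllable) → [ə].
Rule 1 applies to /t/ (between /o/ and /i/: between two vowels) → [ɾ].
Rule 3 applies to /i/ (between /t/ and /l/: in an unstressed syllable) → [ə].
/l/ (between /i/ and /w/) fails the environment for rule 4, so it stays [l].
/w/ stays [w].
/o/ (between /w/ and /v/) fails the environment for rule 3, so it stays [o].
/v/ (between /o/ and /i/): no rule targets it → [v].
/i/ — between /v/ and /j/, in an unstressed syllable — surfaces as [ə] (rule 3).
/j/ (word-final) is unaffected → [j].

[pəɾəlˈwovəj]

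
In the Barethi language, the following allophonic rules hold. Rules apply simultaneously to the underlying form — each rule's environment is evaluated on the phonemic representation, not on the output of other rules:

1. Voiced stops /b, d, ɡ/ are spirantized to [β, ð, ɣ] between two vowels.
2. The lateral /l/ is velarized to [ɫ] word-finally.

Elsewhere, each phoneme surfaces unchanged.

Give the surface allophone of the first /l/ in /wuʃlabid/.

[l]

/l/ — between /ʃ/ and /a/; rule 2 does not apply here → [l].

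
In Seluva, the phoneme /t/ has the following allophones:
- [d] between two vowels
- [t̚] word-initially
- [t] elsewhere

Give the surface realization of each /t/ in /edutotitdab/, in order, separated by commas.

[d], [d], [t]

Occurrence 1 (position 4): between two vowels → [d].
Occurrence 2 (position 6): between two vowels → [d].
Occurrence 3 (position 8): no conditioning environment matches → elsewhere allophone [t].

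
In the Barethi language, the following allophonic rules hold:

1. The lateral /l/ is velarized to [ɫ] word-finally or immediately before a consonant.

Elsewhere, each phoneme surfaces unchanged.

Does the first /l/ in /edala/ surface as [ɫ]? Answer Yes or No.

No

/l/ — between /a/ and /a/; rule 1 does not apply here → [l].
The actual realization is [l], not [ɫ].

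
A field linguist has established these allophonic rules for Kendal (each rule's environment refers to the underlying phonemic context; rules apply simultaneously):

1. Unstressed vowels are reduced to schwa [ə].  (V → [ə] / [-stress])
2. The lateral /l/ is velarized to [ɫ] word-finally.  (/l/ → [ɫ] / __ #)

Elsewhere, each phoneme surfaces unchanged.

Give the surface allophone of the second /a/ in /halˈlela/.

/a/ (word-final): in an unstressed syllable, so rule 1 applies → [ə].

[ə]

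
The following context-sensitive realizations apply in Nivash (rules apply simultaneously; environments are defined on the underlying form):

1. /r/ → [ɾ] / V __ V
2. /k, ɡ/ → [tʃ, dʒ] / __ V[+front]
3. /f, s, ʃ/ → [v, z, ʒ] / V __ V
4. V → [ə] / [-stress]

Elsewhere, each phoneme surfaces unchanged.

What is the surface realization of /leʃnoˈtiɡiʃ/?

[ləʃnəˈtidʒəʃ]

/e/ (between /l/ and /ʃ/) occurs in an unstressed syllable → [ə] by rule 4.
/ʃ/ (between /e/ and /n/) is in the target of rule 3 but the environment (between two vowels) is not met → [ʃ].
/o/ (between /n/ and /t/) occurs in an unstressed syllable → [ə] by rule 4.
/i/ (between /t/ and /ɡ/) is in the target of rule 4 but the environment (in an unstressed syllable) is not met → [i].
/ɡ/ (between /i/ and /i/): before a front vowel, so rule 2 applies → [dʒ].
Rule 4 applies to /i/ (between /ɡ/ and /ʃ/: in an unstressed syllable) → [ə].
/ʃ/ (word-final): rule 3 targets it, but not between two vowels → unchanged [ʃ].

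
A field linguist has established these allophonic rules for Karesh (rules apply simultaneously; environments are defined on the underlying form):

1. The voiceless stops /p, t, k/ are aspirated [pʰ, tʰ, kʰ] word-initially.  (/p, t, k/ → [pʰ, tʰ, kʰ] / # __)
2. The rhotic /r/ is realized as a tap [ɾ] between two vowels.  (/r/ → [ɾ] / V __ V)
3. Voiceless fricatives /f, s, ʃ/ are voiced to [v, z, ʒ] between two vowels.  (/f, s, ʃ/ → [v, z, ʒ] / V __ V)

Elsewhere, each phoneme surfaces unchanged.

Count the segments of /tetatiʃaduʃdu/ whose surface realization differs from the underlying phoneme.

Segments that undergo a rule: /t/ → [tʰ] (rule 1); /ʃ/ → [ʒ] (rule 3).
All other segments surface unchanged.

2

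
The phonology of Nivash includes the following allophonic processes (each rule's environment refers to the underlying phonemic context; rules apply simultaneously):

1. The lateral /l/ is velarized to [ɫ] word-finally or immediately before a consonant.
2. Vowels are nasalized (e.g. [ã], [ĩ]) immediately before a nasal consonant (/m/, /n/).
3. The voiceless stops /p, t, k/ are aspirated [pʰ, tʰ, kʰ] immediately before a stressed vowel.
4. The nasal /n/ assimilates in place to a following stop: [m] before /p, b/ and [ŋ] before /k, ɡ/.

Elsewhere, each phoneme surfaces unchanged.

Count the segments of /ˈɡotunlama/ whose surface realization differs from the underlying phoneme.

Segments that undergo a rule: /u/ → [ũ] (rule 2); /a/ → [ã] (rule 2).
All other segments surface unchanged.

2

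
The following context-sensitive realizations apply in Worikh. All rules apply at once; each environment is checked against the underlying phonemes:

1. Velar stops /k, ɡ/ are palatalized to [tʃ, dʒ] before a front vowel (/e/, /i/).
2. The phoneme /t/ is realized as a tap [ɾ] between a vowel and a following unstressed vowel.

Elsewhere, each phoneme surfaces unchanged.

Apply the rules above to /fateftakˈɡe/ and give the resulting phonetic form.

/f/ stays [f].
/a/ (between /f/ and /t/): no rule targets it → [a].
/t/ (between /a/ and /e/) occurs between a vowel and a following unstressed vowel → [ɾ] by rule 2.
/e/ (between /t/ and /f/): no rule targets it → [e].
/f/ (between /e/ and /t/): no rule targets it → [f].
/t/ — between /f/ and /a/; rule 2 does not apply here → [t].
/a/ (between /t/ and /k/): no rule targets it → [a].
/k/ (between /a/ and /ɡ/) fails the environment for rule 1, so it stays [k].
Rule 1 applies to /ɡ/ (between /k/ and /e/: before a front vowel) → [dʒ].
/e/ stays [e].

[faɾeftakˈdʒe]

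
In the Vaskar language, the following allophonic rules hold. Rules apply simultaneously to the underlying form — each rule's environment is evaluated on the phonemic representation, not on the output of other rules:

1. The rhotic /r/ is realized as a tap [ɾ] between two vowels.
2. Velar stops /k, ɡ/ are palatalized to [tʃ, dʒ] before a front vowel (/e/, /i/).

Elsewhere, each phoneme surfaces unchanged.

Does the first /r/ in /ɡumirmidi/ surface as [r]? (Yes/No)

/r/ — between /i/ and /m/; rule 1 does not apply here → [r].
The actual realization is [r], which matches [r].

Yes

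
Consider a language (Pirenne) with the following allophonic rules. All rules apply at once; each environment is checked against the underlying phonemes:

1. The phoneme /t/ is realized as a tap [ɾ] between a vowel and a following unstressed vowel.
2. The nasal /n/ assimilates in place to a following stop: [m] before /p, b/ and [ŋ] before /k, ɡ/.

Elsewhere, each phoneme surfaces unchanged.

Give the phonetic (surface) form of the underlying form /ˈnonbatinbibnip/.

/n/ — word-initial; rule 2 does not apply here → [n].
/o/ (between /n/ and /n/) is unaffected → [o].
/n/ (between /o/ and /b/): before a labial or velar stop, so rule 2 applies → [m].
/b/ stays [b].
/a/ (between /b/ and /t/) is unaffected → [a].
/t/ — between /a/ and /i/, between a vowel and a following unstressed vowel — surfaces as [ɾ] (rule 1).
/i/ (between /t/ and /n/): no rule targets it → [i].
/n/ meets the environment for rule 2 (before a labial or velar stop) → [m].
/b/ (between /n/ and /i/): no rule targets it → [b].
/i/ stays [i].
/b/ — not in any rule's target class → [b].
/n/ — between /b/ and /i/; rule 2 does not apply here → [n].
/i/ stays [i].
/p/ — not in any rule's target class → [p].

[ˈnombaɾimbibnip]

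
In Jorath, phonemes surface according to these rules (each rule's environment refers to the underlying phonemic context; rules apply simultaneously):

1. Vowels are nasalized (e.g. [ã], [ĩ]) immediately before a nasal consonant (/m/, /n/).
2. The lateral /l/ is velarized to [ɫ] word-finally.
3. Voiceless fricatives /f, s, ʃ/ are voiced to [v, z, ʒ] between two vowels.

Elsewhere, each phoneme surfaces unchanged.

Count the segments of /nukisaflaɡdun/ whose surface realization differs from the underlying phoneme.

2

Segments that undergo a rule: /s/ → [z] (rule 3); /u/ → [ũ] (rule 1).
All other segments surface unchanged.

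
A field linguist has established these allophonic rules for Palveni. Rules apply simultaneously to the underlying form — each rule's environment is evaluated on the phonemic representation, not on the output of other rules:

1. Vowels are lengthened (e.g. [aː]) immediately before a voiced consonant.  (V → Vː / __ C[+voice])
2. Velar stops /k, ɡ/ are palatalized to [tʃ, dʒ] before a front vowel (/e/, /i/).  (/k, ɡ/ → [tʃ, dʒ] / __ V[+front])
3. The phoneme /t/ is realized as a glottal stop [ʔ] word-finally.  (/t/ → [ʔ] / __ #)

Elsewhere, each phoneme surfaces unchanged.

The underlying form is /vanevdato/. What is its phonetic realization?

/v/ (word-initial) is unaffected → [v].
Rule 1 applies to /a/ (between /v/ and /n/: before a voiced consonant) → [aː].
/n/ — not in any rule's target class → [n].
/e/ (between /n/ and /v/): before a voiced consonant, so rule 1 applies → [eː].
/v/ (between /e/ and /d/): no rule targets it → [v].
/d/ stays [d].
/a/ (between /d/ and /t/) is in the target of rule 1 but the environment (before a voiced consonant) is not met → [a].
/t/ (between /a/ and /o/) is in the target of rule 3 but the environment (word-finally) is not met → [t].
/o/ (word-final) fails the environment for rule 1, so it stays [o].

[vaːneːvdato]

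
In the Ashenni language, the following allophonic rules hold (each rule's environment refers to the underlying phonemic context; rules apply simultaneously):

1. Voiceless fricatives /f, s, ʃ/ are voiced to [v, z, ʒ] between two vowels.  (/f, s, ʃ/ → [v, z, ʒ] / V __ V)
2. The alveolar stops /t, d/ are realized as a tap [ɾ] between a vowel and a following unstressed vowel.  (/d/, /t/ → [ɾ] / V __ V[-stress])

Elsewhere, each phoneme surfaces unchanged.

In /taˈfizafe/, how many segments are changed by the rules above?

Segments that undergo a rule: /f/ → [v] (rule 1); /f/ → [v] (rule 1).
All other segments surface unchanged.

2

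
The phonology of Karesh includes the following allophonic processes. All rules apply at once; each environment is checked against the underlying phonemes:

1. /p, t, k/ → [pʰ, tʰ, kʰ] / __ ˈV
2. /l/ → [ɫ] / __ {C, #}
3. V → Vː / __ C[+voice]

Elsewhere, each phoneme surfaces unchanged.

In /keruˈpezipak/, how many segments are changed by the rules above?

Segments that undergo a rule: /e/ → [eː] (rule 3); /p/ → [pʰ] (rule 1); /e/ → [eː] (rule 3).
All other segments surface unchanged.

3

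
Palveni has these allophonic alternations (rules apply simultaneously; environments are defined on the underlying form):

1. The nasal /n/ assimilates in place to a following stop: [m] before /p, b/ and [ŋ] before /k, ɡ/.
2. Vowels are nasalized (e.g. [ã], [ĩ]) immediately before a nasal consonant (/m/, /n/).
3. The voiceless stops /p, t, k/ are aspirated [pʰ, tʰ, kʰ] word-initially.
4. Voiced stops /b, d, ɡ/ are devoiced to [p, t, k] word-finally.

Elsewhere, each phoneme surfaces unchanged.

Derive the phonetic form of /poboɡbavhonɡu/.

/p/ — word-initial, word-initially — surfaces as [pʰ] (rule 3).
/o/ — between /p/ and /b/; rule 2 does not apply here → [o].
/b/ — between /o/ and /o/; rule 4 does not apply here → [b].
/o/ (between /b/ and /ɡ/) is in the target of rule 2 but the environment (before a nasal consonant) is not met → [o].
/ɡ/ (between /o/ and /b/): rule 4 targets it, but not word-finally → unchanged [ɡ].
/b/ (between /ɡ/ and /a/) is in the target of rule 4 but the environment (word-finally) is not met → [b].
/a/ (between /b/ and /v/) is in the target of rule 2 but the environment (before a nasal consonant) is not met → [a].
/v/ (between /a/ and /h/): no rule targets it → [v].
/h/ stays [h].
/o/ (between /h/ and /n/) occurs before a nasal consonant → [õ] by rule 2.
/n/ (between /o/ and /ɡ/): before a labial or velar stop, so rule 1 applies → [ŋ].
/ɡ/ (between /n/ and /u/) is in the target of rule 4 but the environment (word-finally) is not met → [ɡ].
/u/ — word-final; rule 2 does not apply here → [u].

[pʰoboɡbavhõŋɡu]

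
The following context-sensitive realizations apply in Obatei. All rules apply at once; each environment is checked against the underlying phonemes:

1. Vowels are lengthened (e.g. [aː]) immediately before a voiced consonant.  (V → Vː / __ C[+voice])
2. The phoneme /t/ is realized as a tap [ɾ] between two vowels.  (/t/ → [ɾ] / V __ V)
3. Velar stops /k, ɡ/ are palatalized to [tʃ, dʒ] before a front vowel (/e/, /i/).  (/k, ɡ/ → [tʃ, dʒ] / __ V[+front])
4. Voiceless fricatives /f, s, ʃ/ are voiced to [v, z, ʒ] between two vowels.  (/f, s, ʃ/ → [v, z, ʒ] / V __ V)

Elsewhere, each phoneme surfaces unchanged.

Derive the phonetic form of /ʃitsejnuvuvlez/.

[ʃitseːjnuːvuːvleːz]

/ʃ/ (word-initial): rule 4 targets it, but not between two vowels → unchanged [ʃ].
/i/ (between /ʃ/ and /t/): rule 1 targets it, but not before a voiced consonant → unchanged [i].
/t/ (between /i/ and /s/) is in the target of rule 2 but the environment (between two vowels) is not met → [t].
/s/ (between /t/ and /e/) is in the target of rule 4 but the environment (between two vowels) is not met → [s].
/e/ — between /s/ and /j/, before a voiced consonant — surfaces as [eː] (rule 1).
/j/ (between /e/ and /n/): no rule targets it → [j].
/n/ (between /j/ and /u/): no rule targets it → [n].
/u/ — between /n/ and /v/, before a voiced consonant — surfaces as [uː] (rule 1).
/v/ (between /u/ and /u/) is unaffected → [v].
/u/ (between /v/ and /v/) occurs before a voiced consonant → [uː] by rule 1.
/v/ (between /u/ and /l/): no rule targets it → [v].
/l/ (between /v/ and /e/): no rule targets it → [l].
/e/ — between /l/ and /z/, before a voiced consonant — surfaces as [eː] (rule 1).
/z/ (word-final): no rule targets it → [z].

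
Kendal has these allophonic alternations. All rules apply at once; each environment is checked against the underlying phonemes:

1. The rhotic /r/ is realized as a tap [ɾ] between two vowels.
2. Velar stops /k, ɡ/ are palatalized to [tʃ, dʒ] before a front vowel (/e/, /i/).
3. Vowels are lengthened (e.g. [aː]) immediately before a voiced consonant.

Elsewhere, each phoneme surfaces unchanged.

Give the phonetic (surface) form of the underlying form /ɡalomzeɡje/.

/ɡ/ (word-initial) is in the target of rule 2 but the environment (before a front vowel) is not met → [ɡ].
/a/ (between /ɡ/ and /l/): before a voiced consonant, so rule 3 applies → [aː].
/l/ (between /a/ and /o/) is unaffected → [l].
/o/ meets the environment for rule 3 (before a voiced consonant) → [oː].
/m/ stays [m].
/z/ — not in any rule's target class → [z].
/e/ (between /z/ and /ɡ/): before a voiced consonant, so rule 3 applies → [eː].
/ɡ/ (between /e/ and /j/) fails the environment for rule 2, so it stays [ɡ].
/j/ (between /ɡ/ and /e/) is unaffected → [j].
/e/ — word-final; rule 3 does not apply here → [e].

[ɡaːloːmzeːɡje]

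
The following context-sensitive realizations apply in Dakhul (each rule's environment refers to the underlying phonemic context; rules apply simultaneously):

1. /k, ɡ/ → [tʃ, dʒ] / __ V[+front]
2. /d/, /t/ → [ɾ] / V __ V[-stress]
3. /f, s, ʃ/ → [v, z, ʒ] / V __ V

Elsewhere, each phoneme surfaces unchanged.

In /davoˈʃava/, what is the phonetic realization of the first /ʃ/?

[ʒ]

/ʃ/ meets the environment for rule 3 (between two vowels) → [ʒ].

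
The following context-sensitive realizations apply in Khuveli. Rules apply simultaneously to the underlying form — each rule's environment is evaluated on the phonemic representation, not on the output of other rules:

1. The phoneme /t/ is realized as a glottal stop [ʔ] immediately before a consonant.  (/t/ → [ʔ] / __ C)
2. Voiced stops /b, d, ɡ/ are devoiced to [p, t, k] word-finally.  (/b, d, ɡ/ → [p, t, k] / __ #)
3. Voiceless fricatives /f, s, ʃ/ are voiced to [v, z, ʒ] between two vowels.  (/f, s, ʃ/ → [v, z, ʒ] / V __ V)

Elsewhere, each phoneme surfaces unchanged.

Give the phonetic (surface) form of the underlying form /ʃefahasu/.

[ʃevahazu]

/ʃ/ (word-initial) is in the target of rule 3 but the environment (between two vowels) is not met → [ʃ].
/e/ stays [e].
/f/ meets the environment for rule 3 (between two vowels) → [v].
/a/ (between /f/ and /h/) is unaffected → [a].
/h/ (between /a/ and /a/): no rule targets it → [h].
/a/ (between /h/ and /s/): no rule targets it → [a].
Rule 3 applies to /s/ (between /a/ and /u/: between two vowels) → [z].
/u/ (word-final): no rule targets it → [u].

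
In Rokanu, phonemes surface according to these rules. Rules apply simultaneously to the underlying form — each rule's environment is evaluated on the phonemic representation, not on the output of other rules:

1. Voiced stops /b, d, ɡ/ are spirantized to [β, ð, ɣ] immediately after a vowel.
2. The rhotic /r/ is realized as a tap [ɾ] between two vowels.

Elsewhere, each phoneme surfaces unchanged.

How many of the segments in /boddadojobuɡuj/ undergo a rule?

Segments that undergo a rule: /d/ → [ð] (rule 1); /d/ → [ð] (rule 1); /b/ → [β] (rule 1); /ɡ/ → [ɣ] (rule 1).
All other segments surface unchanged.

4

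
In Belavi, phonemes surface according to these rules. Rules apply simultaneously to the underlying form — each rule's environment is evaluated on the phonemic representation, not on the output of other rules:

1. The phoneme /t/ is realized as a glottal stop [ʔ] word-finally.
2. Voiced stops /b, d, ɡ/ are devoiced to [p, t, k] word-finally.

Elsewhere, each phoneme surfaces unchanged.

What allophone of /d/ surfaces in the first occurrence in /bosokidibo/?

/d/ (between /i/ and /i/): rule 2 targets it, but not word-finally → unchanged [d].

[d]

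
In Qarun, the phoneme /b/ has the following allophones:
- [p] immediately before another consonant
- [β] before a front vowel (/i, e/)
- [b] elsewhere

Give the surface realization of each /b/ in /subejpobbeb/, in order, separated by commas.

Occurrence 1 (position 3): before a front vowel (/i, e/) → [β].
Occurrence 2 (position 8): immediately before another consonant → [p].
Occurrence 3 (position 9): before a front vowel (/i, e/) → [β].
Occurrence 4 (position 11): no conditioning environment matches → elsewhere allophone [b].

[β], [p], [β], [b]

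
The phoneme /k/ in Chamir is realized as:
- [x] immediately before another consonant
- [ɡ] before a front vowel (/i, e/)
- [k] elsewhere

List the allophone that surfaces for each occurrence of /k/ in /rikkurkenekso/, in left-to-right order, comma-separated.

Occurrence 1 (position 3): immediately before another consonant → [x].
Occurrence 2 (position 4): no conditioning environment matches → elsewhere allophone [k].
Occurrence 3 (position 7): before a front vowel (/i, e/) → [ɡ].
Occurrence 4 (position 11): immediately before another consonant → [x].

[x], [k], [ɡ], [x]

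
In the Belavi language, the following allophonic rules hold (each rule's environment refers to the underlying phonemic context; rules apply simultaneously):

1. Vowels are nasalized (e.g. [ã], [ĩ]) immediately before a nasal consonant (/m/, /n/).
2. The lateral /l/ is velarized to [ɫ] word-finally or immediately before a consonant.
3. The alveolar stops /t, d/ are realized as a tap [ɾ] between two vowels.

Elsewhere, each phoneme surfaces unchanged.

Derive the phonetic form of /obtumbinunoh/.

/o/ (word-initial): rule 1 targets it, but not before a nasal consonant → unchanged [o].
/t/ — between /b/ and /u/; rule 3 does not apply here → [t].
/u/ — between /t/ and /m/, before a nasal consonant — surfaces as [ũ] (rule 1).
/i/ — between /b/ and /n/, before a nasal consonant — surfaces as [ĩ] (rule 1).
/u/ (between /n/ and /n/) occurs before a nasal consonant → [ũ] by rule 1.
/o/ (between /n/ and /h/): rule 1 targets it, but not before a nasal consonant → unchanged [o].

[obtũmbĩnũnoh]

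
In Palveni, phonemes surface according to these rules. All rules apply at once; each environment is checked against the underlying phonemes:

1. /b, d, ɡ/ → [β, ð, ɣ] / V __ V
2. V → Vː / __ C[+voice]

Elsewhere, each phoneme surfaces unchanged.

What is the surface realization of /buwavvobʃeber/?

[buːwaːvvoːbʃeːβeːr]

/b/ (word-initial) fails the environment for rule 1, so it stays [b].
/u/ (between /b/ and /w/): before a voiced consonant, so rule 2 applies → [uː].
/w/ (between /u/ and /a/) is unaffected → [w].
/a/ — between /w/ and /v/, before a voiced consonant — surfaces as [aː] (rule 2).
/v/ — not in any rule's target class → [v].
/v/ stays [v].
/o/ meets the environment for rule 2 (before a voiced consonant) → [oː].
/b/ (between /o/ and /ʃ/): rule 1 targets it, but not between two vowels → unchanged [b].
/ʃ/ stays [ʃ].
/e/ (between /ʃ/ and /b/) occurs before a voiced consonant → [eː] by rule 2.
Rule 1 applies to /b/ (between /e/ and /e/: between two vowels) → [β].
/e/ (between /b/ and /r/) occurs before a voiced consonant → [eː] by rule 2.
/r/ stays [r].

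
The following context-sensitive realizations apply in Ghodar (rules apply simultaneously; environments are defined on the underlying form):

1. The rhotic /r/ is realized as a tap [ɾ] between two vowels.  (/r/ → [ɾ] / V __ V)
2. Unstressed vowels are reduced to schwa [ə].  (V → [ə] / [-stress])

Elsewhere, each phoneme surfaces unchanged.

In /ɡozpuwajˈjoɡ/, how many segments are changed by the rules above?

3

Segments that undergo a rule: /o/ → [ə] (rule 2); /u/ → [ə] (rule 2); /a/ → [ə] (rule 2).
All other segments surface unchanged.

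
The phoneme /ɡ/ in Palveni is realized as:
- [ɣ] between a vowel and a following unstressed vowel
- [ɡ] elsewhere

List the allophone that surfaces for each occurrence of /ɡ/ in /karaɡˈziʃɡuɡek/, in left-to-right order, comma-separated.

[ɡ], [ɡ], [ɣ]

Occurrence 1 (position 5): no conditioning environment matches → elsewhere allophone [ɡ].
Occurrence 2 (position 9): no conditioning environment matches → elsewhere allophone [ɡ].
Occurrence 3 (position 11): between a vowel and a following unstressed vowel → [ɣ].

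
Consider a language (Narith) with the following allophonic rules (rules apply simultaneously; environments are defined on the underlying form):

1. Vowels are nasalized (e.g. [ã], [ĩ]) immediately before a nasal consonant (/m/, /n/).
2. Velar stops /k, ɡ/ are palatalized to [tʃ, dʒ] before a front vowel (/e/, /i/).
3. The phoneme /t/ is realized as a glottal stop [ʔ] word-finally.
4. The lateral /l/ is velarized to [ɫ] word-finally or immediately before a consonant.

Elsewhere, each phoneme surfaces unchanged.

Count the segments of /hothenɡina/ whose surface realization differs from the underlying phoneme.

Segments that undergo a rule: /e/ → [ẽ] (rule 1); /ɡ/ → [dʒ] (rule 2); /i/ → [ĩ] (rule 1).
All other segments surface unchanged.

3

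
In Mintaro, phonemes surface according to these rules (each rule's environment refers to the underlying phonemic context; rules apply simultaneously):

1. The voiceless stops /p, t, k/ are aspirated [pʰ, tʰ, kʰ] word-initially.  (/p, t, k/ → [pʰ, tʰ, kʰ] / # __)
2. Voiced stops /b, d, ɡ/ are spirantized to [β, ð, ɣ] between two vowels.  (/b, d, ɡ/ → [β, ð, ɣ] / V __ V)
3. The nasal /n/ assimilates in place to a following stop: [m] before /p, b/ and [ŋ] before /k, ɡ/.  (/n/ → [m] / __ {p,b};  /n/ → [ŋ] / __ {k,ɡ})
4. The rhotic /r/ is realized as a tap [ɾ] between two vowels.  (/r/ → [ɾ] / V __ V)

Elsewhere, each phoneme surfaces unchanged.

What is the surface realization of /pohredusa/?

[pʰohreðusa]

/p/ (word-initial) occurs word-initially → [pʰ] by rule 1.
/o/ (between /p/ and /h/) is unaffected → [o].
/h/ — not in any rule's target class → [h].
/r/ (between /h/ and /e/) is in the target of rule 4 but the environment (between two vowels) is not met → [r].
/e/ stays [e].
/d/ — between /e/ and /u/, between two vowels — surfaces as [ð] (rule 2).
/u/ — not in any rule's target class → [u].
/s/ — not in any rule's target class → [s].
/a/ (word-final): no rule targets it → [a].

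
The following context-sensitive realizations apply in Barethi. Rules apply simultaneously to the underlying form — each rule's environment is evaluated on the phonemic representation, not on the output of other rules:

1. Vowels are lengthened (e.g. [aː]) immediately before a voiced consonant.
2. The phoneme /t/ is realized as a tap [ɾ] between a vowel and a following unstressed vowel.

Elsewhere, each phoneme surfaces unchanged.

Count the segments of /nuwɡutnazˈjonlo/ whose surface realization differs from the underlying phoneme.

3

Segments that undergo a rule: /u/ → [uː] (rule 1); /a/ → [aː] (rule 1); /o/ → [oː] (rule 1).
All other segments surface unchanged.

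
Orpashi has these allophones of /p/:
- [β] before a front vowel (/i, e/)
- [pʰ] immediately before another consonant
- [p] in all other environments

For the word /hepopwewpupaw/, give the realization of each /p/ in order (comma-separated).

Occurrence 1 (position 3): no conditioning environment matches → elsewhere allophone [p].
Occurrence 2 (position 5): immediately before another consonant → [pʰ].
Occurrence 3 (position 9): no conditioning environment matches → elsewhere allophone [p].
Occurrence 4 (position 11): no conditioning environment matches → elsewhere allophone [p].

[p], [pʰ], [p], [p]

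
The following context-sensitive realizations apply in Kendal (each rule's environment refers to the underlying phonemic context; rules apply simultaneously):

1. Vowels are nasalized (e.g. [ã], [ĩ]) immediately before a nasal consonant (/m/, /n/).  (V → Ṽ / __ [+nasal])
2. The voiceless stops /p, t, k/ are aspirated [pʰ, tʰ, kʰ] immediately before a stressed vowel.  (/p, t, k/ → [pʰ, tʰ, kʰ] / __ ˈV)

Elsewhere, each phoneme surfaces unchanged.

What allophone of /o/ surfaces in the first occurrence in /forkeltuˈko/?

[o]

/o/ (between /f/ and /r/): rule 1 targets it, but not before a nasal consonant → unchanged [o].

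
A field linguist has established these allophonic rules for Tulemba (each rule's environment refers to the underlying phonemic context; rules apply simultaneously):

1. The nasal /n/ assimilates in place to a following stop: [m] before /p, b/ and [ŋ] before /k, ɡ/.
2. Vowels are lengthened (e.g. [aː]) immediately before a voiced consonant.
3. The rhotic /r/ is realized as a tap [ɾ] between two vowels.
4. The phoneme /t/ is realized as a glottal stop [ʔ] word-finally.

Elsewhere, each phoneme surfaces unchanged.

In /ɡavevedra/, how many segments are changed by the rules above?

3

Segments that undergo a rule: /a/ → [aː] (rule 2); /e/ → [eː] (rule 2); /e/ → [eː] (rule 2).
All other segments surface unchanged.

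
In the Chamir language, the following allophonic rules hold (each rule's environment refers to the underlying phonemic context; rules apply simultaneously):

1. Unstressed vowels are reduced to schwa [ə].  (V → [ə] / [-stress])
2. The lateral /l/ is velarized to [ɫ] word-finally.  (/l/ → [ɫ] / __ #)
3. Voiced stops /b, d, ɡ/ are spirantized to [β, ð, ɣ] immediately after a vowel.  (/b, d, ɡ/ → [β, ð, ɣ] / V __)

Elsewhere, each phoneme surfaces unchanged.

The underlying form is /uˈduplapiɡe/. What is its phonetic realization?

/u/ (word-initial): in an unstressed syllable, so rule 1 applies → [ə].
/d/ (between /u/ and /u/) occurs immediately after a vowel → [ð] by rule 3.
/u/ (between /d/ and /p/) is in the target of rule 1 but the environment (in an unstressed syllable) is not met → [u].
/l/ (between /p/ and /a/): rule 2 targets it, but not word-finally → unchanged [l].
/a/ (between /l/ and /p/): in an unstressed syllable, so rule 1 applies → [ə].
/i/ meets the environment for rule 1 (in an unstressed syllable) → [ə].
/ɡ/ — between /i/ and /e/, immediately after a vowel — surfaces as [ɣ] (rule 3).
/e/ meets the environment for rule 1 (in an unstressed syllable) → [ə].

[əˈðupləpəɣə]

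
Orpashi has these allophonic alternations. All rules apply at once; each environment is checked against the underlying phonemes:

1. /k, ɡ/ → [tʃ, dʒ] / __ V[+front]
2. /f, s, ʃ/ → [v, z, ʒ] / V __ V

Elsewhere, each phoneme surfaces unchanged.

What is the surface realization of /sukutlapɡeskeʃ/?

/s/ (word-initial) fails the environment for rule 2, so it stays [s].
/u/ — not in any rule's target class → [u].
/k/ — between /u/ and /u/; rule 1 does not apply here → [k].
/u/ (between /k/ and /t/) is unaffected → [u].
/t/ stays [t].
/l/ — not in any rule's target class → [l].
/a/ (between /l/ and /p/) is unaffected → [a].
/p/ (between /a/ and /ɡ/): no rule targets it → [p].
Rule 1 applies to /ɡ/ (between /p/ and /e/: before a front vowel) → [dʒ].
/e/ (between /ɡ/ and /s/): no rule targets it → [e].
/s/ (between /e/ and /k/) fails the environment for rule 2, so it stays [s].
/k/ (between /s/ and /e/): before a front vowel, so rule 1 applies → [tʃ].
/e/ (between /k/ and /ʃ/) is unaffected → [e].
/ʃ/ (word-final) is in the target of rule 2 but the environment (between two vowels) is not met → [ʃ].

[sukutlapdʒestʃeʃ]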